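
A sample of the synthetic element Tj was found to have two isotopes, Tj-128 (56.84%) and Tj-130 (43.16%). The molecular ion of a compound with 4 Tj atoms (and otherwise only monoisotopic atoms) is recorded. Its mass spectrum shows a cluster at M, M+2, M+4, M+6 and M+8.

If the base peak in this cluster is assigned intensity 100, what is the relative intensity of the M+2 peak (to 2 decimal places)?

87.80

(0.5684 + 0.4316)^4 gives M 0.1044, M+2 0.3170, M+4 0.3611, M+6 0.1828, M+8 0.0347; the largest is M+4.
P(M+4) = C(4,2) × 0.5684^2 × 0.4316^2 = 6 × 0.32307856 × 0.18627856 = 0.361096 (base)
P(M+2) = C(4,1) × 0.5684^3 × 0.4316^1 = 4 × 0.18363785 × 0.4316 = 0.317032
Relative intensity = 0.317032 / 0.361096 × 100 = 87.80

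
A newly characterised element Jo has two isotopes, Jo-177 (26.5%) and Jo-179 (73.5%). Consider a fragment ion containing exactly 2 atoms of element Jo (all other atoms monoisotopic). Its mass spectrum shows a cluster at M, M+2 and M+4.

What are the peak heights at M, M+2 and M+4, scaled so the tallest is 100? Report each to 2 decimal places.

The 2 Jo atoms are independent, so intensities follow the terms of (0.265 + 0.735)^2.
P(M) = 0.265^2 = 0.070225
P(M+2) = 2 × 0.265^1 × 0.735^1 = 0.389550
P(M+4) = 0.735^2 = 0.540225
The M+4 peak is largest (0.540225); scaling to 100 gives 13.00 : 72.11 : 100.00.

13.00 : 72.11 : 100.00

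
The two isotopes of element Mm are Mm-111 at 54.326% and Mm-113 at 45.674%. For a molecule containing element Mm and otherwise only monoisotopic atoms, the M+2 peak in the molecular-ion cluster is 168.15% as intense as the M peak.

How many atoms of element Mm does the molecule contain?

2

For n independent Mm atoms, I(M+2)/I(M) = n · (abundance Mm-113) / (abundance Mm-111) = n · 0.45674/0.54326.
n = 1.6815 × 0.54326/0.45674 = 2.00 ≈ 2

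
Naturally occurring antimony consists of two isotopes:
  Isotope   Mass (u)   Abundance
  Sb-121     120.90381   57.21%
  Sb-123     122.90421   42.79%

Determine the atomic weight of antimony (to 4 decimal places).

121.7598 u

Average mass = Σ (abundance × isotope mass) = 0.5721 × 120.90381 + 0.4279 × 122.90421
= 69.169070 + 52.590711 = 121.759781 u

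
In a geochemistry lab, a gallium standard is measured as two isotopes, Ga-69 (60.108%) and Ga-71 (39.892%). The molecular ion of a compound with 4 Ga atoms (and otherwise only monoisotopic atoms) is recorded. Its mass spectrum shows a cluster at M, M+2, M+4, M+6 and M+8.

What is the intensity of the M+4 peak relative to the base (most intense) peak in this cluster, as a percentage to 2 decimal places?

99.55%

(0.60108 + 0.39892)^4 gives M 0.1305, M+2 0.3465, M+4 0.3450, M+6 0.1526, M+8 0.0253; the largest is M+2.
P(M+2) = C(4,1) × 0.60108^3 × 0.39892^1 = 4 × 0.2171685 × 0.39892 = 0.346531 (base)
P(M+4) = C(4,2) × 0.60108^2 × 0.39892^2 = 6 × 0.36129717 × 0.15913717 = 0.344975
Relative intensity = 0.344975 / 0.346531 × 100 = 99.55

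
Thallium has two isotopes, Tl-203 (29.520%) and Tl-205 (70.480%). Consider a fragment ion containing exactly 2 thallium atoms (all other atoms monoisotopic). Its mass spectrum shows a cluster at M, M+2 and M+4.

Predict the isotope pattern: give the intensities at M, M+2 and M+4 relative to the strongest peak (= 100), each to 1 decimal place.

Expanding (0.29520 + 0.70480)^2:
P(M) = 0.29520^2 = 0.087143
P(M+2) = 2 × 0.29520^1 × 0.70480^1 = 0.416114
P(M+4) = 0.70480^2 = 0.496743
The M+4 peak is largest (0.496743); scaling to 100 gives 17.5 : 83.8 : 100.0.

17.5 : 83.8 : 100.0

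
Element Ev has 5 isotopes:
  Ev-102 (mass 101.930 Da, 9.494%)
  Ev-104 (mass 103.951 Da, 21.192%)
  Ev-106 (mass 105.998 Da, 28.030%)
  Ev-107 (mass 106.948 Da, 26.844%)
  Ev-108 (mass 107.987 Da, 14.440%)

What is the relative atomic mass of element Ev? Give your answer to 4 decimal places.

Weight each isotope mass by its fractional abundance: 0.09494 × 101.930 + 0.21192 × 103.951 + 0.28030 × 105.998 + 0.26844 × 106.948 + 0.14440 × 107.987
= 9.67723 + 22.02930 + 29.71124 + 28.70912 + 15.59332 = 105.72021 Da

105.7202 Da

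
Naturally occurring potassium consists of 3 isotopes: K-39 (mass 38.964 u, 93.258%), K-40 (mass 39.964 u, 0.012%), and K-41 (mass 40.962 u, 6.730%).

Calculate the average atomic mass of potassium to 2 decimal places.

Weight each isotope mass by its fractional abundance: 0.93258 × 38.964 + 0.00012 × 39.964 + 0.06730 × 40.962
= 36.3370 + 0.0048 + 2.7567 = 39.0985 u

39.10 u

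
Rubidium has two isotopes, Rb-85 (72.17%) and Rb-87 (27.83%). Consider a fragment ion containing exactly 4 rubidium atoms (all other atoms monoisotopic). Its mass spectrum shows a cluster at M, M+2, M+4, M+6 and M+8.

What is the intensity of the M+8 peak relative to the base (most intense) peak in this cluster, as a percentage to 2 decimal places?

(0.7217 + 0.2783)^4 gives M 0.2713, M+2 0.4184, M+4 0.2420, M+6 0.0622, M+8 0.0060; the largest is M+2.
P(M+2) = C(4,1) × 0.7217^3 × 0.2783^1 = 4 × 0.37589809 × 0.2783 = 0.418450 (base)
P(M+8) = C(4,4) × 0.7217^0 × 0.2783^4 = 1 × 1.0000 × 0.00599864 = 0.005999
Relative intensity = 0.005999 / 0.418450 × 100 = 1.43

1.43%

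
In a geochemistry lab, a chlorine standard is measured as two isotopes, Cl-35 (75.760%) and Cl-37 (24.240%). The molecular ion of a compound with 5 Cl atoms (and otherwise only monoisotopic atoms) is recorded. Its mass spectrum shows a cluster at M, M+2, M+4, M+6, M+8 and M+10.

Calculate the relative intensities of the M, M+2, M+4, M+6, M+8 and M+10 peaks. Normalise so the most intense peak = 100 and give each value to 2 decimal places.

Each Cl atom is independently Cl-35 (p = 0.75760) or Cl-37 (q = 0.24240); the cluster is the binomial expansion (p + q)^5.
P(M) = 0.75760^5 = 0.249574
P(M+2) = 5 × 0.75760^4 × 0.24240^1 = 0.399266
P(M+4) = 10 × 0.75760^3 × 0.24240^2 = 0.255497
P(M+6) = 10 × 0.75760^2 × 0.24240^3 = 0.081748
P(M+8) = 5 × 0.75760^1 × 0.24240^4 = 0.013078
P(M+10) = 0.24240^5 = 0.000837
The M+2 peak is largest (0.399266); scaling to 100 gives 62.51 : 100.00 : 63.99 : 20.47 : 3.28 : 0.21.

62.51 : 100.00 : 63.99 : 20.47 : 3.28 : 0.21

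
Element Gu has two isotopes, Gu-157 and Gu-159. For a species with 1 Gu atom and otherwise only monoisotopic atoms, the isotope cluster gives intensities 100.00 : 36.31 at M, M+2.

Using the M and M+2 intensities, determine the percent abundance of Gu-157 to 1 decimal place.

Write p for the Gu-157 fraction. I(M+2)/I(M) = [C(1,1)·p^0·(1−p)] / p^1 = 1·(1−p)/p = 36.31/100.00 = 0.3631
(1−p)/p = 0.3631/1 = 0.3631  ⇒  p = 1/(1 + 0.3631) = 0.7336
Gu-157: 73.4%, Gu-159: 26.6%.

73.4%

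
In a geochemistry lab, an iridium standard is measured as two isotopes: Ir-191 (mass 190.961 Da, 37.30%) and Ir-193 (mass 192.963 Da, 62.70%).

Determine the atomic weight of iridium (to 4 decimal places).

192.2163 Da

Ar = Σ fᵢ·mᵢ = 0.3730 × 190.961 + 0.6270 × 192.963
= 71.22845 + 120.98780 = 192.21625 Da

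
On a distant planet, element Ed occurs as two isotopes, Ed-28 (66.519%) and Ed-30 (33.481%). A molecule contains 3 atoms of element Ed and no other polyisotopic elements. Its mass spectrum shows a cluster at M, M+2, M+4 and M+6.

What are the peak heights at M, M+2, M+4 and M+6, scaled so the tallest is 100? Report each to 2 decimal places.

66.23 : 100.00 : 50.33 : 8.44

Each Ed atom is independently Ed-28 (p = 0.66519) or Ed-30 (q = 0.33481); the cluster is the binomial expansion (p + q)^3.
P(M) = 0.66519^3 = 0.294332
P(M+2) = 3 × 0.66519^2 × 0.33481^1 = 0.444438
P(M+4) = 3 × 0.66519^1 × 0.33481^2 = 0.223699
P(M+6) = 0.33481^3 = 0.037531
The M+2 peak is largest (0.444438); scaling to 100 gives 66.23 : 100.00 : 50.33 : 8.44.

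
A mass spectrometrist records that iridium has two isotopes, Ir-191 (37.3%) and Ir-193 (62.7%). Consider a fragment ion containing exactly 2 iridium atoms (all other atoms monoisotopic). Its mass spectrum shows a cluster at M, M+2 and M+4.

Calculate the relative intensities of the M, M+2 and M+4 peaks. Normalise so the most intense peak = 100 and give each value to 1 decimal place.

Each Ir atom is independently Ir-191 (p = 0.373) or Ir-193 (q = 0.627); the cluster is the binomial expansion (p + q)^2.
P(M) = 0.373^2 = 0.139129
P(M+2) = 2 × 0.373^1 × 0.627^1 = 0.467742
P(M+4) = 0.627^2 = 0.393129
The M+2 peak is largest (0.467742); scaling to 100 gives 29.7 : 100.0 : 84.0.

29.7 : 100.0 : 84.0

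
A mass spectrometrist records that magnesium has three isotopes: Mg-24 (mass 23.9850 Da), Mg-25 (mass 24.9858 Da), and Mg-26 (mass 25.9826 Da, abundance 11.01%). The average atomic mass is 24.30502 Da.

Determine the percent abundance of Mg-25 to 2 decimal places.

10.00%

The remaining 88.99% is split between Mg-24 (fraction x) and Mg-25 (fraction 0.8899 − x).
Substituting: 23.9850x + 24.9858(0.8899 − x) = 21.44433574
(23.9850 − 24.9858)x = -0.79052768  ⇒  x = 0.78990, y = 0.10000
Mg-24: 78.99%, Mg-25: 10.00%.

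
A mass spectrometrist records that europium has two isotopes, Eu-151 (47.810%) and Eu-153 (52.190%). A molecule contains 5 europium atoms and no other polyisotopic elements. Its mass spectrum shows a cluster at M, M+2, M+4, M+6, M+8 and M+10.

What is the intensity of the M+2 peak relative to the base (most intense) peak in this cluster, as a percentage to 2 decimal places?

(0.47810 + 0.52190)^5 gives M 0.0250, M+2 0.1363, M+4 0.2977, M+6 0.3249, M+8 0.1774, M+10 0.0387; the largest is M+6.
P(M+6) = C(5,3) × 0.47810^2 × 0.52190^3 = 10 × 0.22857961 × 0.14215492 = 0.324937 (base)
P(M+2) = C(5,1) × 0.47810^4 × 0.52190^1 = 5 × 0.05224864 × 0.5219 = 0.136343
Relative intensity = 0.136343 / 0.324937 × 100 = 41.96

41.96%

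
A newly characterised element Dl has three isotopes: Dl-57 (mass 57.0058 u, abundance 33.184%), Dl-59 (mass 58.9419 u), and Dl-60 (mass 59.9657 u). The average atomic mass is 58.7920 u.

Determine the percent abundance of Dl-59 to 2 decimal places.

Let x and y be the fractions of Dl-59 and Dl-60. Then x + y = 1 − 0.33184 = 0.66816 and 58.9419x + 59.9657y = 58.7920 − 0.33184×57.0058 = 39.875195328.
Substituting: 58.9419x + 59.9657(0.66816 − x) = 39.875195328
(58.9419 − 59.9657)x = -0.191486784  ⇒  x = 0.18704, y = 0.48112
Dl-59: 18.70%, Dl-60: 48.11%.

18.70%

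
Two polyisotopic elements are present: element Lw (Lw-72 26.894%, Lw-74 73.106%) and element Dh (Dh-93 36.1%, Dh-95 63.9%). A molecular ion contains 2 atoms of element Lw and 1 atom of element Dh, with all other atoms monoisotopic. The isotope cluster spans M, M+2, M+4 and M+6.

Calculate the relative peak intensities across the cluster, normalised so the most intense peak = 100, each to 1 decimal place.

Element Lw pattern (n=2): 0.07232872 : 0.39322255 : 0.53444872
Element Dh pattern (n=1): 0.3610 : 0.6390
Convolve the two distributions (both contribute in 2-u steps):
  M: 0.07232872×0.3610 = 0.026111
  M+2: 0.07232872×0.6390 + 0.39322255×0.3610 = 0.188171
  M+4: 0.39322255×0.6390 + 0.53444872×0.3610 = 0.444205
  M+6: 0.53444872×0.6390 = 0.341513
Scale to base peak (0.444205) = 100: 5.9 : 42.4 : 100.0 : 76.9

5.9 : 42.4 : 100.0 : 76.9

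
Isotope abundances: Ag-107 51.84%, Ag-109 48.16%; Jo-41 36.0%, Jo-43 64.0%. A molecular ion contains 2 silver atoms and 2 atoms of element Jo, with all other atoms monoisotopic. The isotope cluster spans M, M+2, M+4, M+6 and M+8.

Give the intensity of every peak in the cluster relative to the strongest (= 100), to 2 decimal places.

9.41 : 50.93 : 100.00 : 84.11 : 25.66

Silver pattern (n=2): 0.26873856 : 0.49932288 : 0.23193856
Element Jo pattern (n=2): 0.1296 : 0.4608 : 0.4096
Convolve the two distributions (both contribute in 2-u steps):
  M: 0.26873856×0.1296 = 0.034829
  M+2: 0.26873856×0.4608 + 0.49932288×0.1296 = 0.188547
  M+4: 0.26873856×0.4096 + 0.49932288×0.4608 + 0.23193856×0.1296 = 0.370223
  M+6: 0.49932288×0.4096 + 0.23193856×0.4608 = 0.311400
  M+8: 0.23193856×0.4096 = 0.095002
Scale to base peak (0.370223) = 100: 9.41 : 50.93 : 100.00 : 84.11 : 25.66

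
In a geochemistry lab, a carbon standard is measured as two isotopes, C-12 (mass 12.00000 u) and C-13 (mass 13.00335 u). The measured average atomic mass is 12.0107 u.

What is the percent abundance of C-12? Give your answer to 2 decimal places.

98.93%

Let x be the fractional abundance of C-12; then C-13 has abundance 1 − x.
12.00000·x + 13.00335·(1 − x) = 12.0107
(12.00000 − 13.00335)·x = 12.0107 − 13.00335
x = -0.99265 / -1.00335 = 0.98934 → 98.93% C-12, 1.07% C-13.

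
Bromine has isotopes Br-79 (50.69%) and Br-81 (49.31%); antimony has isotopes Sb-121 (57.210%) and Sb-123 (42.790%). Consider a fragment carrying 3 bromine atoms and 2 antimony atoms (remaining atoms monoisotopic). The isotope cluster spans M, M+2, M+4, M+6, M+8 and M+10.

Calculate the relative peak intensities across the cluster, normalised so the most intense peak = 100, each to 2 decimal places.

12.88 : 56.86 : 100.00 : 87.58 : 38.19 : 6.63

Bromine pattern (n=3): 0.13024674 : 0.3801026 : 0.36975457 : 0.11989609
Antimony pattern (n=2): 0.32729841 : 0.48960318 : 0.18309841
Convolve the two distributions (both contribute in 2-u steps):
  M: 0.13024674×0.32729841 = 0.042630
  M+2: 0.13024674×0.48960318 + 0.3801026×0.32729841 = 0.188176
  M+4: 0.13024674×0.18309841 + 0.3801026×0.48960318 + 0.36975457×0.32729841 = 0.330967
  M+6: 0.3801026×0.18309841 + 0.36975457×0.48960318 + 0.11989609×0.32729841 = 0.289871
  M+8: 0.36975457×0.18309841 + 0.11989609×0.48960318 = 0.126403
  M+10: 0.11989609×0.18309841 = 0.021953
Scale to base peak (0.330967) = 100: 12.88 : 56.86 : 100.00 : 87.58 : 38.19 : 6.63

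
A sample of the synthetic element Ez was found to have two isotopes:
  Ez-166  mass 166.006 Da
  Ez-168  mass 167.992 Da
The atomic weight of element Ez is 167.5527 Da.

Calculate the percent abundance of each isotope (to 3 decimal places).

With x = fraction of Ez-166 (so Ez-168 is 1 − x):
166.006·x + 167.992·(1 − x) = 167.5527
(166.006 − 167.992)·x = 167.5527 − 167.992
x = -0.4393 / -1.986 = 0.22120 → 22.120% Ez-166, 77.880% Ez-168.

Ez-166: 22.120%, Ez-168: 77.880%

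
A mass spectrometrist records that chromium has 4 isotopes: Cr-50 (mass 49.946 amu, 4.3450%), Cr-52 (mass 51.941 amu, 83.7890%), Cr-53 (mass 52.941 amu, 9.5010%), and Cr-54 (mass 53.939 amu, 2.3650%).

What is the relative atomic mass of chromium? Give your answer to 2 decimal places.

Weight each isotope mass by its fractional abundance: 0.043450 × 49.946 + 0.837890 × 51.941 + 0.095010 × 52.941 + 0.023650 × 53.939
= 2.1702 + 43.5208 + 5.0299 + 1.2757 = 51.9966 amu

52.00 amu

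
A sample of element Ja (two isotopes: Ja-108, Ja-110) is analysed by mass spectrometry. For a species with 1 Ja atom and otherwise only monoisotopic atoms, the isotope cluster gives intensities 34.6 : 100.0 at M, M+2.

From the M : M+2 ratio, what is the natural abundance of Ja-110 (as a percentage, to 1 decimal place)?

Write p for the Ja-108 fraction. I(M+2)/I(M) = [C(1,1)·p^0·(1−p)] / p^1 = 1·(1−p)/p = 100.0/34.6 = 2.8902
(1−p)/p = 2.8902/1 = 2.8902  ⇒  p = 1/(1 + 2.8902) = 0.2571
Ja-108: 25.7%, Ja-110: 74.3%.

74.3%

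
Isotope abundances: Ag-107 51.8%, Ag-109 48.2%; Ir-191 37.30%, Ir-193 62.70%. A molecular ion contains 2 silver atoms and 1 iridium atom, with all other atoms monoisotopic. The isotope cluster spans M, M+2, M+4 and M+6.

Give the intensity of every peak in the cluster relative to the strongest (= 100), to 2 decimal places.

Silver pattern (n=2): 0.268324 : 0.499352 : 0.232324
Iridium pattern (n=1): 0.3730 : 0.6270
Convolve the two distributions (both contribute in 2-u steps):
  M: 0.268324×0.3730 = 0.100085
  M+2: 0.268324×0.6270 + 0.499352×0.3730 = 0.354497
  M+4: 0.499352×0.6270 + 0.232324×0.3730 = 0.399751
  M+6: 0.232324×0.6270 = 0.145667
Scale to base peak (0.399751) = 100: 25.04 : 88.68 : 100.00 : 36.44

25.04 : 88.68 : 100.00 : 36.44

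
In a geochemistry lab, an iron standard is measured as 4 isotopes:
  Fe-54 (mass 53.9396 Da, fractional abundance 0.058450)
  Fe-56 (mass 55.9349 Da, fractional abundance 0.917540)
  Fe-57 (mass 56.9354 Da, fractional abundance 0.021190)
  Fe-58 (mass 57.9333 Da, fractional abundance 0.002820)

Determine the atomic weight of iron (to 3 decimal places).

Weight each isotope mass by its fractional abundance: 0.058450 × 53.9396 + 0.917540 × 55.9349 + 0.021190 × 56.9354 + 0.002820 × 57.9333
= 3.15277 + 51.32251 + 1.20646 + 0.16337 = 55.84511 Da

55.845 Da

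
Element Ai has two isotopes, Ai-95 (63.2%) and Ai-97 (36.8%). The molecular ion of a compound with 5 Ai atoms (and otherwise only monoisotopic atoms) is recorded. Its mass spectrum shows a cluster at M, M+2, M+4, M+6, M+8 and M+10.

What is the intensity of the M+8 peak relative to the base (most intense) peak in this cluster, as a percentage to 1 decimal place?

(0.632 + 0.368)^5 gives M 0.1008, M+2 0.2936, M+4 0.3419, M+6 0.1991, M+8 0.0580, M+10 0.0067; the largest is M+4.
P(M+4) = C(5,2) × 0.632^3 × 0.368^2 = 10 × 0.25243597 × 0.135424 = 0.341859 (base)
P(M+8) = C(5,4) × 0.632^1 × 0.368^4 = 5 × 0.6320 × 0.01833966 = 0.057953
Relative intensity = 0.057953 / 0.341859 × 100 = 17.0

17.0%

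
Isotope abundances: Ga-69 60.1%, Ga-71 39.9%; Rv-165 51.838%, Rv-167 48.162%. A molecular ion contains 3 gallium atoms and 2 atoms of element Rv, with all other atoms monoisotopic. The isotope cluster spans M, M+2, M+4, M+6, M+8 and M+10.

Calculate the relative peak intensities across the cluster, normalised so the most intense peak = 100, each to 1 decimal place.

Gallium pattern (n=3): 0.2170818 : 0.4323576 : 0.2870394 : 0.0635212
Element Rv pattern (n=2): 0.26871782 : 0.49932435 : 0.23195782
Convolve the two distributions (both contribute in 2-u steps):
  M: 0.2170818×0.26871782 = 0.058334
  M+2: 0.2170818×0.49932435 + 0.4323576×0.26871782 = 0.224576
  M+4: 0.2170818×0.23195782 + 0.4323576×0.49932435 + 0.2870394×0.26871782 = 0.343373
  M+6: 0.4323576×0.23195782 + 0.2870394×0.49932435 + 0.0635212×0.26871782 = 0.260684
  M+8: 0.2870394×0.23195782 + 0.0635212×0.49932435 = 0.098299
  M+10: 0.0635212×0.23195782 = 0.014734
Scale to base peak (0.343373) = 100: 17.0 : 65.4 : 100.0 : 75.9 : 28.6 : 4.3

17.0 : 65.4 : 100.0 : 75.9 : 28.6 : 4.3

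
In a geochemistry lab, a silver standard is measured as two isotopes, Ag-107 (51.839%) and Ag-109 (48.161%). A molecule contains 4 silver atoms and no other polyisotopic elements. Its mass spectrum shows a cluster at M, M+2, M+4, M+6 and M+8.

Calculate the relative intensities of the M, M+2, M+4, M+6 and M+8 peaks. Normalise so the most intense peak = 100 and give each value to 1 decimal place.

19.3 : 71.8 : 100.0 : 61.9 : 14.4

The 4 Ag atoms are independent, so intensities follow the terms of (0.51839 + 0.48161)^4.
P(M) = 0.51839^4 = 0.072215
P(M+2) = 4 × 0.51839^3 × 0.48161^1 = 0.268365
P(M+4) = 6 × 0.51839^2 × 0.48161^2 = 0.373986
P(M+6) = 4 × 0.51839^1 × 0.48161^3 = 0.231634
P(M+8) = 0.48161^4 = 0.053800
The M+4 peak is largest (0.373986); scaling to 100 gives 19.3 : 71.8 : 100.0 : 61.9 : 14.4.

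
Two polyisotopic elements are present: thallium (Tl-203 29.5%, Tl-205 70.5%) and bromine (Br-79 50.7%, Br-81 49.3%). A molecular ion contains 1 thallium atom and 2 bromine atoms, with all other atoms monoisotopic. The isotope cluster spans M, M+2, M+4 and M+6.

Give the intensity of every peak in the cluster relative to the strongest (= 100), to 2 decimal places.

Thallium pattern (n=1): 0.2950 : 0.7050
Bromine pattern (n=2): 0.257049 : 0.499902 : 0.243049
Convolve the two distributions (both contribute in 2-u steps):
  M: 0.2950×0.257049 = 0.075829
  M+2: 0.2950×0.499902 + 0.7050×0.257049 = 0.328691
  M+4: 0.2950×0.243049 + 0.7050×0.499902 = 0.424130
  M+6: 0.7050×0.243049 = 0.171350
Scale to base peak (0.424130) = 100: 17.88 : 77.50 : 100.00 : 40.40

17.88 : 77.50 : 100.00 : 40.40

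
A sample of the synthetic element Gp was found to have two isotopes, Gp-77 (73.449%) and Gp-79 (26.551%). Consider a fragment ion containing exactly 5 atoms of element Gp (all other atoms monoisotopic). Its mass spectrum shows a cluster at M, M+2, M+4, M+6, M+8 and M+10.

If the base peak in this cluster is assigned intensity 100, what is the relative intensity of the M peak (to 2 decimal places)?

Binomial terms of (0.73449 + 0.26551)^5: M 0.2138, M+2 0.3864, M+4 0.2793, M+6 0.1010, M+8 0.0183, M+10 0.0013 → M+2 is the base peak.
P(M+2) = C(5,1) × 0.73449^4 × 0.26551^1 = 5 × 0.29103388 × 0.26551 = 0.386362 (base)
P(M) = C(5,0) × 0.73449^5 × 0.26551^0 = 1 × 0.21376147 × 1.0000 = 0.213761
Relative intensity = 0.213761 / 0.386362 × 100 = 55.33

55.33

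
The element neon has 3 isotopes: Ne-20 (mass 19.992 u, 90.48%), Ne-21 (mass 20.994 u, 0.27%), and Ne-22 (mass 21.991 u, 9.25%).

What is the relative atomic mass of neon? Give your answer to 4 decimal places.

The abundance-weighted mean is 0.9048 × 19.992 + 0.0027 × 20.994 + 0.0925 × 21.991
= 18.08876 + 0.05668 + 2.03417 = 20.17961 u

20.1796 u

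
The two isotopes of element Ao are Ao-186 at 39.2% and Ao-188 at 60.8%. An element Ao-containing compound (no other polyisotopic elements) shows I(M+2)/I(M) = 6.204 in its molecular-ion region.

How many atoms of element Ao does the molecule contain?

For n independent Ao atoms, I(M+2)/I(M) = n · (abundance Ao-188) / (abundance Ao-186) = n · 0.608/0.392.
n = 6.204 × 0.392/0.608 = 4.00 ≈ 4

4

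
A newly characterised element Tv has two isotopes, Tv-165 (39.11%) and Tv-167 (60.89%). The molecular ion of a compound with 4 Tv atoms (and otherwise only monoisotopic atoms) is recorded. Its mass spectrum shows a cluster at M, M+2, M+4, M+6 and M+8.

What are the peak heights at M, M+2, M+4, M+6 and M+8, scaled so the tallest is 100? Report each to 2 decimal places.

The 4 Tv atoms are independent, so intensities follow the terms of (0.3911 + 0.6089)^4.
P(M) = 0.3911^4 = 0.023397
P(M+2) = 4 × 0.3911^3 × 0.6089^1 = 0.145703
P(M+4) = 6 × 0.3911^2 × 0.6089^2 = 0.340266
P(M+6) = 4 × 0.3911^1 × 0.6089^3 = 0.353172
P(M+8) = 0.6089^4 = 0.137462
The M+6 peak is largest (0.353172); scaling to 100 gives 6.62 : 41.26 : 96.35 : 100.00 : 38.92.

6.62 : 41.26 : 96.35 : 100.00 : 38.92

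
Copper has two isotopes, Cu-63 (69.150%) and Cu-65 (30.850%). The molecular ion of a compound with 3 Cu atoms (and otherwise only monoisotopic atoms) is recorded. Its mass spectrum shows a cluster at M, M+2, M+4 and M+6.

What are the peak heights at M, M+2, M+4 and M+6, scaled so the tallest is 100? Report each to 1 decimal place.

Each Cu atom is independently Cu-63 (p = 0.69150) or Cu-65 (q = 0.30850); the cluster is the binomial expansion (p + q)^3.
P(M) = 0.69150^3 = 0.330656
P(M+2) = 3 × 0.69150^2 × 0.30850^1 = 0.442548
P(M+4) = 3 × 0.69150^1 × 0.30850^2 = 0.197435
P(M+6) = 0.30850^3 = 0.029361
The M+2 peak is largest (0.442548); scaling to 100 gives 74.7 : 100.0 : 44.6 : 6.6.

74.7 : 100.0 : 44.6 : 6.6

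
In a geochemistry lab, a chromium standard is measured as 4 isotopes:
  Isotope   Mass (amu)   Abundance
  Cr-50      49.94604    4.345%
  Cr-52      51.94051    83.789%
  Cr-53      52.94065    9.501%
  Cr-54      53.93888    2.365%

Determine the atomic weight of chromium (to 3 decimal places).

51.996 amu

Ar = Σ fᵢ·mᵢ = 0.04345 × 49.94604 + 0.83789 × 51.94051 + 0.09501 × 52.94065 + 0.02365 × 53.93888
= 2.170155 + 43.520434 + 5.029891 + 1.275655 = 51.996135 amu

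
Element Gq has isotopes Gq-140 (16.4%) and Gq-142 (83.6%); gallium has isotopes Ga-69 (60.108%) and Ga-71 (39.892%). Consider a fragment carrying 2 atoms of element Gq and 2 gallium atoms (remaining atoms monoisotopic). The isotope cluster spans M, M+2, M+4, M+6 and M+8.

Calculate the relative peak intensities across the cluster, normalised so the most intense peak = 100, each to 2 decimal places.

Element Gq pattern (n=2): 0.026896 : 0.274208 : 0.698896
Gallium pattern (n=2): 0.36129717 : 0.47956567 : 0.15913717
Convolve the two distributions (both contribute in 2-u steps):
  M: 0.026896×0.36129717 = 0.009717
  M+2: 0.026896×0.47956567 + 0.274208×0.36129717 = 0.111969
  M+4: 0.026896×0.15913717 + 0.274208×0.47956567 + 0.698896×0.36129717 = 0.388290
  M+6: 0.274208×0.15913717 + 0.698896×0.47956567 = 0.378803
  M+8: 0.698896×0.15913717 = 0.111220
Scale to base peak (0.388290) = 100: 2.50 : 28.84 : 100.00 : 97.56 : 28.64

2.50 : 28.84 : 100.00 : 97.56 : 28.64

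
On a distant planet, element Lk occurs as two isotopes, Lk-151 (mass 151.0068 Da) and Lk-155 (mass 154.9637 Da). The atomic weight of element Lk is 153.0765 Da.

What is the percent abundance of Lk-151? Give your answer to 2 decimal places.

Let x be the fractional abundance of Lk-151; then Lk-155 has abundance 1 − x.
151.0068·x + 154.9637·(1 − x) = 153.0765
(151.0068 − 154.9637)·x = 153.0765 − 154.9637
x = -1.8872 / -3.9569 = 0.47694 → 47.69% Lk-151, 52.31% Lk-155.

47.69%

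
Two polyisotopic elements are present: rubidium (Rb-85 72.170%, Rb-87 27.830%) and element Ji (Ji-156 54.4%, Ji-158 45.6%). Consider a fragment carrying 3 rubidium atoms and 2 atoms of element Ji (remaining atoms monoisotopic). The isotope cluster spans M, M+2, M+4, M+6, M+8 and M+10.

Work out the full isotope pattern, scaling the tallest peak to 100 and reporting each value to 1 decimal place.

Rubidium pattern (n=3): 0.37589809 : 0.43485841 : 0.16768892 : 0.02155458
Element Ji pattern (n=2): 0.295936 : 0.496128 : 0.207936
Convolve the two distributions (both contribute in 2-u steps):
  M: 0.37589809×0.295936 = 0.111242
  M+2: 0.37589809×0.496128 + 0.43485841×0.295936 = 0.315184
  M+4: 0.37589809×0.207936 + 0.43485841×0.496128 + 0.16768892×0.295936 = 0.343533
  M+6: 0.43485841×0.207936 + 0.16768892×0.496128 + 0.02155458×0.295936 = 0.179997
  M+8: 0.16768892×0.207936 + 0.02155458×0.496128 = 0.045562
  M+10: 0.02155458×0.207936 = 0.004482
Scale to base peak (0.343533) = 100: 32.4 : 91.7 : 100.0 : 52.4 : 13.3 : 1.3

32.4 : 91.7 : 100.0 : 52.4 : 13.3 : 1.3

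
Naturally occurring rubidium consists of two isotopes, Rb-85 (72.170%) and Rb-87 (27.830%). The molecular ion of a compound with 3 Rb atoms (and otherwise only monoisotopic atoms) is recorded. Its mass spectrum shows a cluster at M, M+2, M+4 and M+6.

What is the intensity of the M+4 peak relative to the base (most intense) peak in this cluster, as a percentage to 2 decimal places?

38.56%

Binomial terms of (0.72170 + 0.27830)^3: M 0.3759, M+2 0.4349, M+4 0.1677, M+6 0.0216 → M+2 is the base peak.
P(M+2) = C(3,1) × 0.72170^2 × 0.27830^1 = 3 × 0.52085089 × 0.2783 = 0.434858 (base)
P(M+4) = C(3,2) × 0.72170^1 × 0.27830^2 = 3 × 0.7217 × 0.07745089 = 0.167689
Relative intensity = 0.167689 / 0.434858 × 100 = 38.56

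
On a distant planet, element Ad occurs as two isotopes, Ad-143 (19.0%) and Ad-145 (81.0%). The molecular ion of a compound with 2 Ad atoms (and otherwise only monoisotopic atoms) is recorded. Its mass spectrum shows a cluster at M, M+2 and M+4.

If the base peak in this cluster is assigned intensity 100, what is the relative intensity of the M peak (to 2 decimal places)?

5.50

Binomial terms of (0.190 + 0.810)^2: M 0.0361, M+2 0.3078, M+4 0.6561 → M+4 is the base peak.
P(M+4) = C(2,2) × 0.190^0 × 0.810^2 = 1 × 1.0000 × 0.6561 = 0.656100 (base)
P(M) = C(2,0) × 0.190^2 × 0.810^0 = 1 × 0.0361 × 1.0000 = 0.036100
Relative intensity = 0.036100 / 0.656100 × 100 = 5.50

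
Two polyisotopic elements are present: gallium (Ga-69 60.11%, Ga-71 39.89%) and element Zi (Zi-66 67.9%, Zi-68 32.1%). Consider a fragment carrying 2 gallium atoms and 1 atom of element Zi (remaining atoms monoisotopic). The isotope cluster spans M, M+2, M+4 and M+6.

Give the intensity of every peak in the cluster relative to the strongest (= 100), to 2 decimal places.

Gallium pattern (n=2): 0.36132121 : 0.47955758 : 0.15912121
Element Zi pattern (n=1): 0.6790 : 0.3210
Convolve the two distributions (both contribute in 2-u steps):
  M: 0.36132121×0.6790 = 0.245337
  M+2: 0.36132121×0.3210 + 0.47955758×0.6790 = 0.441604
  M+4: 0.47955758×0.3210 + 0.15912121×0.6790 = 0.261981
  M+6: 0.15912121×0.3210 = 0.051078
Scale to base peak (0.441604) = 100: 55.56 : 100.00 : 59.32 : 11.57

55.56 : 100.00 : 59.32 : 11.57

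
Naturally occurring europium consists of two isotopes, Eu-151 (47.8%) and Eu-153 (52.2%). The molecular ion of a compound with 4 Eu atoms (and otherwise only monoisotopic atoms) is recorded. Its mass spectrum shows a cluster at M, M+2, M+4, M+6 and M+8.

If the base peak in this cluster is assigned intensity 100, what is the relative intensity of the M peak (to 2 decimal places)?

(0.478 + 0.522)^4 gives M 0.0522, M+2 0.2280, M+4 0.3735, M+6 0.2720, M+8 0.0742; the largest is M+4.
P(M+4) = C(4,2) × 0.478^2 × 0.522^2 = 6 × 0.228484 × 0.272484 = 0.373549 (base)
P(M) = C(4,0) × 0.478^4 × 0.522^0 = 1 × 0.05220494 × 1.0000 = 0.052205
Relative intensity = 0.052205 / 0.373549 × 100 = 13.98

13.98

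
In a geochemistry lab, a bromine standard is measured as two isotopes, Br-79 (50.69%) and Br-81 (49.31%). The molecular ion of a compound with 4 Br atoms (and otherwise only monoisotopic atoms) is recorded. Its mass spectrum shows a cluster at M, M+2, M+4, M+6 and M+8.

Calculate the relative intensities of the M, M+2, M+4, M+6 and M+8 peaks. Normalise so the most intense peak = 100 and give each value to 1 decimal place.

The 4 Br atoms are independent, so intensities follow the terms of (0.5069 + 0.4931)^4.
P(M) = 0.5069^4 = 0.066022
P(M+2) = 4 × 0.5069^3 × 0.4931^1 = 0.256899
P(M+4) = 6 × 0.5069^2 × 0.4931^2 = 0.374857
P(M+6) = 4 × 0.5069^1 × 0.4931^3 = 0.243101
P(M+8) = 0.4931^4 = 0.059121
The M+4 peak is largest (0.374857); scaling to 100 gives 17.6 : 68.5 : 100.0 : 64.9 : 15.8.

17.6 : 68.5 : 100.0 : 64.9 : 15.8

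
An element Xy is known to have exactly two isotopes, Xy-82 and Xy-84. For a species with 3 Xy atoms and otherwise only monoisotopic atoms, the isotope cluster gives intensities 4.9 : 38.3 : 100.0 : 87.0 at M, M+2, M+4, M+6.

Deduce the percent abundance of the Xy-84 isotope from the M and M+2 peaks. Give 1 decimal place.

Write p for the Xy-82 fraction. I(M+2)/I(M) = [C(3,1)·p^2·(1−p)] / p^3 = 3·(1−p)/p = 38.3/4.9 = 7.8163
(1−p)/p = 7.8163/3 = 2.6054  ⇒  p = 1/(1 + 2.6054) = 0.2774
Xy-82: 27.7%, Xy-84: 72.3%.

72.3%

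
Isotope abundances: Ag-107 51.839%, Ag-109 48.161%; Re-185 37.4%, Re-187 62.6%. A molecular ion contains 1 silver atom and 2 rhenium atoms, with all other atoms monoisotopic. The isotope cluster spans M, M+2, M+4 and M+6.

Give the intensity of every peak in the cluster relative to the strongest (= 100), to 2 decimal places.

Silver pattern (n=1): 0.51839 : 0.48161
Rhenium pattern (n=2): 0.139876 : 0.468248 : 0.391876
Convolve the two distributions (both contribute in 2-u steps):
  M: 0.51839×0.139876 = 0.072510
  M+2: 0.51839×0.468248 + 0.48161×0.139876 = 0.310101
  M+4: 0.51839×0.391876 + 0.48161×0.468248 = 0.428658
  M+6: 0.48161×0.391876 = 0.188731
Scale to base peak (0.428658) = 100: 16.92 : 72.34 : 100.00 : 44.03

16.92 : 72.34 : 100.00 : 44.03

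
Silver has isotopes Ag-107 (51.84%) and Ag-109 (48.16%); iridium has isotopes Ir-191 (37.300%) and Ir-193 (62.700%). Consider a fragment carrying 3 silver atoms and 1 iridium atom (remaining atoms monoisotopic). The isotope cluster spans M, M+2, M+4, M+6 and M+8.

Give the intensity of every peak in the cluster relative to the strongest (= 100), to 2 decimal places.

13.75 : 61.42 : 100.00 : 70.86 : 18.53

Silver pattern (n=3): 0.13931407 : 0.38827347 : 0.36071085 : 0.11170161
Iridium pattern (n=1): 0.3730 : 0.6270
Convolve the two distributions (both contribute in 2-u steps):
  M: 0.13931407×0.3730 = 0.051964
  M+2: 0.13931407×0.6270 + 0.38827347×0.3730 = 0.232176
  M+4: 0.38827347×0.6270 + 0.36071085×0.3730 = 0.377993
  M+6: 0.36071085×0.6270 + 0.11170161×0.3730 = 0.267830
  M+8: 0.11170161×0.6270 = 0.070037
Scale to base peak (0.377993) = 100: 13.75 : 61.42 : 100.00 : 70.86 : 18.53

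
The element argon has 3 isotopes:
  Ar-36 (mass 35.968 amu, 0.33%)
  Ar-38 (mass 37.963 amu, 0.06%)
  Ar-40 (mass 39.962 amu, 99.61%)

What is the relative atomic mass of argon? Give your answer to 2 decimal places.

Ar = Σ fᵢ·mᵢ = 0.0033 × 35.968 + 0.0006 × 37.963 + 0.9961 × 39.962
= 0.1187 + 0.0228 + 39.8061 = 39.9476 amu

39.95 amu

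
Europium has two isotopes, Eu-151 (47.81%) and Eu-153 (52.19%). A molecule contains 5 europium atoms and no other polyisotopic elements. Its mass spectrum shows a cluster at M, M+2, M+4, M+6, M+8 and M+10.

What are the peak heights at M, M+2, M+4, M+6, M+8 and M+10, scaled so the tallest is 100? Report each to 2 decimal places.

Each Eu atom is independently Eu-151 (p = 0.4781) or Eu-153 (q = 0.5219); the cluster is the binomial expansion (p + q)^5.
P(M) = 0.4781^5 = 0.024980
P(M+2) = 5 × 0.4781^4 × 0.5219^1 = 0.136343
P(M+4) = 10 × 0.4781^3 × 0.5219^2 = 0.297667
P(M+6) = 10 × 0.4781^2 × 0.5219^3 = 0.324937
P(M+8) = 5 × 0.4781^1 × 0.5219^4 = 0.177353
P(M+10) = 0.5219^5 = 0.038720
The M+6 peak is largest (0.324937); scaling to 100 gives 7.69 : 41.96 : 91.61 : 100.00 : 54.58 : 11.92.

7.69 : 41.96 : 91.61 : 100.00 : 54.58 : 11.92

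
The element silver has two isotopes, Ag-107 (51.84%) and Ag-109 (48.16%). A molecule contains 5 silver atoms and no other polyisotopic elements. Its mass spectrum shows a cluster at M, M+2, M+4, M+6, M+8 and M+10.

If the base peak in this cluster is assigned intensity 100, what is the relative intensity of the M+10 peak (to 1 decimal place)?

Binomial terms of (0.5184 + 0.4816)^5: M 0.0374, M+2 0.1739, M+4 0.3231, M+6 0.3002, M+8 0.1394, M+10 0.0259 → M+4 is the base peak.
P(M+4) = C(5,2) × 0.5184^3 × 0.4816^2 = 10 × 0.13931407 × 0.23193856 = 0.323123 (base)
P(M+10) = C(5,5) × 0.5184^0 × 0.4816^5 = 1 × 1.0000 × 0.02590791 = 0.025908
Relative intensity = 0.025908 / 0.323123 × 100 = 8.0

8.0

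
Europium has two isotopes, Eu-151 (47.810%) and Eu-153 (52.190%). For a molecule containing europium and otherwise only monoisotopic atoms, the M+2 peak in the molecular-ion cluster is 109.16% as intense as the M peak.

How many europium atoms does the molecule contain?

With n Eu atoms, P(M+2)/P(M) = C(n,1)·p^(n−1)q / p^n = n·q/p = n · 0.52190/0.47810.
n = 1.0916 × 0.47810/0.52190 = 1.00 ≈ 1

1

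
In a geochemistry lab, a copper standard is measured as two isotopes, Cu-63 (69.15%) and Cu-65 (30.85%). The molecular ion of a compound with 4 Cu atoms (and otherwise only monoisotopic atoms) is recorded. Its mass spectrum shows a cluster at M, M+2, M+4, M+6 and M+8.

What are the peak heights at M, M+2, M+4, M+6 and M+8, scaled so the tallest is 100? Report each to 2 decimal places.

Each Cu atom is independently Cu-63 (p = 0.6915) or Cu-65 (q = 0.3085); the cluster is the binomial expansion (p + q)^4.
P(M) = 0.6915^4 = 0.228649
P(M+2) = 4 × 0.6915^3 × 0.3085^1 = 0.408030
P(M+4) = 6 × 0.6915^2 × 0.3085^2 = 0.273052
P(M+6) = 4 × 0.6915^1 × 0.3085^3 = 0.081212
P(M+8) = 0.3085^4 = 0.009058
The M+2 peak is largest (0.408030); scaling to 100 gives 56.04 : 100.00 : 66.92 : 19.90 : 2.22.

56.04 : 100.00 : 66.92 : 19.90 : 2.22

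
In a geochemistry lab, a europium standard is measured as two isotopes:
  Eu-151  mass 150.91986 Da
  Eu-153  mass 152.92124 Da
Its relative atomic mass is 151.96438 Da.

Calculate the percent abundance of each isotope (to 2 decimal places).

Writing the weighted mean with unknown fraction x of Eu-151:
150.91986·x + 152.92124·(1 − x) = 151.96438
(150.91986 − 152.92124)·x = 151.96438 − 152.92124
x = -0.95686 / -2.00138 = 0.47810 → 47.81% Eu-151, 52.19% Eu-153.

Eu-151: 47.81%, Eu-153: 52.19%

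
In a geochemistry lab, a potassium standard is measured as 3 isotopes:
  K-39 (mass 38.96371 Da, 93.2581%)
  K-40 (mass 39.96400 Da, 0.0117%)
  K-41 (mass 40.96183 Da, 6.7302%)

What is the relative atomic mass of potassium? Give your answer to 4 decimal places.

The abundance-weighted mean is 0.932581 × 38.96371 + 0.000117 × 39.96400 + 0.067302 × 40.96183
= 36.336816 + 0.004676 + 2.756813 = 39.098305 Da

39.0983 Da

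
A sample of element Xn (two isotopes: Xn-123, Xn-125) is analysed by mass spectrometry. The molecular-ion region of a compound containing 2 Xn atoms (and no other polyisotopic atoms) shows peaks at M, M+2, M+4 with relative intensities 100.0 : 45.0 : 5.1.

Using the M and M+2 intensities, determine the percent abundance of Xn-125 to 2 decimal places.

If p is the fraction of Xn that is Xn-123, then I(M+2)/I(M) = [C(2,1)·p^1·(1−p)] / p^2 = 2·(1−p)/p = 45.0/100.0 = 0.4500
(1−p)/p = 0.4500/2 = 0.2250  ⇒  p = 1/(1 + 0.2250) = 0.8163
Xn-123: 81.63%, Xn-125: 18.37%.

18.37%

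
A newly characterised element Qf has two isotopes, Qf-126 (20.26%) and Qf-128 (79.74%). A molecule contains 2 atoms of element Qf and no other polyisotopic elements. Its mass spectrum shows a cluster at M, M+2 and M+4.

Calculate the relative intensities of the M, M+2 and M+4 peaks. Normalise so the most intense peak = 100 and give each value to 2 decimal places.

The 2 Qf atoms are independent, so intensities follow the terms of (0.2026 + 0.7974)^2.
P(M) = 0.2026^2 = 0.041047
P(M+2) = 2 × 0.2026^1 × 0.7974^1 = 0.323106
P(M+4) = 0.7974^2 = 0.635847
The M+4 peak is largest (0.635847); scaling to 100 gives 6.46 : 50.82 : 100.00.

6.46 : 50.82 : 100.00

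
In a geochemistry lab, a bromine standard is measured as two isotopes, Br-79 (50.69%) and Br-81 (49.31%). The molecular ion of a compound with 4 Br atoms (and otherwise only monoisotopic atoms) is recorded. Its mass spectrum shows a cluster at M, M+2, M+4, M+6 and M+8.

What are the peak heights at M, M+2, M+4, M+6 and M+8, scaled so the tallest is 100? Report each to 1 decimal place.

17.6 : 68.5 : 100.0 : 64.9 : 15.8

Expanding (0.5069 + 0.4931)^4:
P(M) = 0.5069^4 = 0.066022
P(M+2) = 4 × 0.5069^3 × 0.4931^1 = 0.256899
P(M+4) = 6 × 0.5069^2 × 0.4931^2 = 0.374857
P(M+6) = 4 × 0.5069^1 × 0.4931^3 = 0.243101
P(M+8) = 0.4931^4 = 0.059121
The M+4 peak is largest (0.374857); scaling to 100 gives 17.6 : 68.5 : 100.0 : 64.9 : 15.8.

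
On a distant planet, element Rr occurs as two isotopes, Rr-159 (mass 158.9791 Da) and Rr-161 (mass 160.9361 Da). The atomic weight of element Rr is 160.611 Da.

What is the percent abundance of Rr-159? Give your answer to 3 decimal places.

Let x be the fractional abundance of Rr-159; then Rr-161 has abundance 1 − x.
158.9791·x + 160.9361·(1 − x) = 160.611
(158.9791 − 160.9361)·x = 160.611 − 160.9361
x = -0.3251 / -1.9570 = 0.16612 → 16.612% Rr-159, 83.388% Rr-161.

16.612%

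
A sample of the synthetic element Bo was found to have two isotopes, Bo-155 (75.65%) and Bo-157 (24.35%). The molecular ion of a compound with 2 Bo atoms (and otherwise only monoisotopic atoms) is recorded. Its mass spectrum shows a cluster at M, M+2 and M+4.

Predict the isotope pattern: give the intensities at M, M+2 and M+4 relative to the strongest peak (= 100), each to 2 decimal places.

Expanding (0.7565 + 0.2435)^2:
P(M) = 0.7565^2 = 0.572292
P(M+2) = 2 × 0.7565^1 × 0.2435^1 = 0.368415
P(M+4) = 0.2435^2 = 0.059292
The M peak is largest (0.572292); scaling to 100 gives 100.00 : 64.38 : 10.36.

100.00 : 64.38 : 10.36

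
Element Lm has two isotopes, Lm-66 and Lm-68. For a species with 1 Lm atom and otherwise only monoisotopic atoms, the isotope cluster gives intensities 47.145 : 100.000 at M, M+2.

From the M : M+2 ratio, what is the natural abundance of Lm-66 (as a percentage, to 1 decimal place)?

32.0%

If p is the fraction of Lm that is Lm-66, then I(M+2)/I(M) = [C(1,1)·p^0·(1−p)] / p^1 = 1·(1−p)/p = 100.000/47.145 = 2.1211
(1−p)/p = 2.1211/1 = 2.1211  ⇒  p = 1/(1 + 2.1211) = 0.3204
Lm-66: 32.0%, Lm-68: 68.0%.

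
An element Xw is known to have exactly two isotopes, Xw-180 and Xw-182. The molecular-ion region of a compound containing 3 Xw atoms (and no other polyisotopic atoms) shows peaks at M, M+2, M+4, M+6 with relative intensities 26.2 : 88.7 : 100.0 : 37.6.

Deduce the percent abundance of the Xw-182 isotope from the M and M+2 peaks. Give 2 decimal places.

Let p = fractional abundance of Xw-180. I(M+2)/I(M) = [C(3,1)·p^2·(1−p)] / p^3 = 3·(1−p)/p = 88.7/26.2 = 3.3855
(1−p)/p = 3.3855/3 = 1.1285  ⇒  p = 1/(1 + 1.1285) = 0.4698
Xw-180: 46.98%, Xw-182: 53.02%.

53.02%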